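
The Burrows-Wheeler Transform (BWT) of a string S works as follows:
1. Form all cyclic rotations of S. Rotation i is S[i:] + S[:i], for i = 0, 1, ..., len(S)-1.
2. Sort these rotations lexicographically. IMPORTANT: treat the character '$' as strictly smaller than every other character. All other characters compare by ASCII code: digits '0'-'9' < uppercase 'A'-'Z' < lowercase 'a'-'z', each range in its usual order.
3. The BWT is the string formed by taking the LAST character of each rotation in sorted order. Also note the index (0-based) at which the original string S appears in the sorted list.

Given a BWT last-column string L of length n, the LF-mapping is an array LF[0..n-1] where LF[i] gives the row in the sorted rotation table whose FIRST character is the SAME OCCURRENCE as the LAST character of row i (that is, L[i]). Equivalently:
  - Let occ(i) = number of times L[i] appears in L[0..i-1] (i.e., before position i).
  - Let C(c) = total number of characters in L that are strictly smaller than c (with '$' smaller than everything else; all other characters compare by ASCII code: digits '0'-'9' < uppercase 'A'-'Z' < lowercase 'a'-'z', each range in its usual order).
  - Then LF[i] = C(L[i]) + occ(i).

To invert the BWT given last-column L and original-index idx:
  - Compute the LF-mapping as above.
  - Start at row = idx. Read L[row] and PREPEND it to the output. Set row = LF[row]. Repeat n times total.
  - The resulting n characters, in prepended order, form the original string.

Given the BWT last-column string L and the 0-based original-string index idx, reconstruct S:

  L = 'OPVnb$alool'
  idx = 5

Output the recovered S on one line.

LF mapping: 1 2 3 8 5 0 4 6 9 10 7
Walk LF starting at row 5, prepending L[row]:
  step 1: row=5, L[5]='$', prepend. Next row=LF[5]=0
  step 2: row=0, L[0]='O', prepend. Next row=LF[0]=1
  step 3: row=1, L[1]='P', prepend. Next row=LF[1]=2
  step 4: row=2, L[2]='V', prepend. Next row=LF[2]=3
  step 5: row=3, L[3]='n', prepend. Next row=LF[3]=8
  step 6: row=8, L[8]='o', prepend. Next row=LF[8]=9
  step 7: row=9, L[9]='o', prepend. Next row=LF[9]=10
  step 8: row=10, L[10]='l', prepend. Next row=LF[10]=7
  step 9: row=7, L[7]='l', prepend. Next row=LF[7]=6
  step 10: row=6, L[6]='a', prepend. Next row=LF[6]=4
  step 11: row=4, L[4]='b', prepend. Next row=LF[4]=5
Reversed output: balloonVPO$

Answer: balloonVPO$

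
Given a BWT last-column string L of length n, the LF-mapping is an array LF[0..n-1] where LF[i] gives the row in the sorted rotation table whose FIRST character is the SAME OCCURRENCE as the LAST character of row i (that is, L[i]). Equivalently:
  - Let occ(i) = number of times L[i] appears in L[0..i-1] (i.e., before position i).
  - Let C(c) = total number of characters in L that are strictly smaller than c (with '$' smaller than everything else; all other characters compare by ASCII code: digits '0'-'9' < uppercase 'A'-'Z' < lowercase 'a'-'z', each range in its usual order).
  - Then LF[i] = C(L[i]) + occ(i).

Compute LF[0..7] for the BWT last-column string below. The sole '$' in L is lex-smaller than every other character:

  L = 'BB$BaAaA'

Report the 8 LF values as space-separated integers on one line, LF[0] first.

Char counts: '$':1, 'A':2, 'B':3, 'a':2
C (first-col start): C('$')=0, C('A')=1, C('B')=3, C('a')=6
L[0]='B': occ=0, LF[0]=C('B')+0=3+0=3
L[1]='B': occ=1, LF[1]=C('B')+1=3+1=4
L[2]='$': occ=0, LF[2]=C('$')+0=0+0=0
L[3]='B': occ=2, LF[3]=C('B')+2=3+2=5
L[4]='a': occ=0, LF[4]=C('a')+0=6+0=6
L[5]='A': occ=0, LF[5]=C('A')+0=1+0=1
L[6]='a': occ=1, LF[6]=C('a')+1=6+1=7
L[7]='A': occ=1, LF[7]=C('A')+1=1+1=2

Answer: 3 4 0 5 6 1 7 2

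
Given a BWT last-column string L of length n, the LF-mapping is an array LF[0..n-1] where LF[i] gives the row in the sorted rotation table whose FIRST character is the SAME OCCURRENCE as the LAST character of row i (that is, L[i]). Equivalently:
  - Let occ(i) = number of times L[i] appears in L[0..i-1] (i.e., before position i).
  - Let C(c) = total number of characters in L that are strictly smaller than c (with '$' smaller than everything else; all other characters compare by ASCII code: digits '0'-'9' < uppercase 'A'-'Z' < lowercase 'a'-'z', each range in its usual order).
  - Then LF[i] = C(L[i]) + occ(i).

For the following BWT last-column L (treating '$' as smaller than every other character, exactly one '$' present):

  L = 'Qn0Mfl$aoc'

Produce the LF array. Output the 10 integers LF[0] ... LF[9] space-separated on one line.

Char counts: '$':1, '0':1, 'M':1, 'Q':1, 'a':1, 'c':1, 'f':1, 'l':1, 'n':1, 'o':1
C (first-col start): C('$')=0, C('0')=1, C('M')=2, C('Q')=3, C('a')=4, C('c')=5, C('f')=6, C('l')=7, C('n')=8, C('o')=9
L[0]='Q': occ=0, LF[0]=C('Q')+0=3+0=3
L[1]='n': occ=0, LF[1]=C('n')+0=8+0=8
L[2]='0': occ=0, LF[2]=C('0')+0=1+0=1
L[3]='M': occ=0, LF[3]=C('M')+0=2+0=2
L[4]='f': occ=0, LF[4]=C('f')+0=6+0=6
L[5]='l': occ=0, LF[5]=C('l')+0=7+0=7
L[6]='$': occ=0, LF[6]=C('$')+0=0+0=0
L[7]='a': occ=0, LF[7]=C('a')+0=4+0=4
L[8]='o': occ=0, LF[8]=C('o')+0=9+0=9
L[9]='c': occ=0, LF[9]=C('c')+0=5+0=5

Answer: 3 8 1 2 6 7 0 4 9 5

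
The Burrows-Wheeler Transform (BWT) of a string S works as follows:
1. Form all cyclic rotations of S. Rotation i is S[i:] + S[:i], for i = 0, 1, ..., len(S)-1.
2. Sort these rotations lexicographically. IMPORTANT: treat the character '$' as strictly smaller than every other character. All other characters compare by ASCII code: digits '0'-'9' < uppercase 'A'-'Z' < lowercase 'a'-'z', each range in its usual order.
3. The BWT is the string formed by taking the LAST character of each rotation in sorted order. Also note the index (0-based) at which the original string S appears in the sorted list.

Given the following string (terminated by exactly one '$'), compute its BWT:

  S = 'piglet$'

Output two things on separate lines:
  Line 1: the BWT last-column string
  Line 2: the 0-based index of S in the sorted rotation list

All 7 rotations (rotation i = S[i:]+S[:i]):
  rot[0] = piglet$
  rot[1] = iglet$p
  rot[2] = glet$pi
  rot[3] = let$pig
  rot[4] = et$pigl
  rot[5] = t$pigle
  rot[6] = $piglet
Sorted (with $ < everything):
  sorted[0] = $piglet  (last char: 't')
  sorted[1] = et$pigl  (last char: 'l')
  sorted[2] = glet$pi  (last char: 'i')
  sorted[3] = iglet$p  (last char: 'p')
  sorted[4] = let$pig  (last char: 'g')
  sorted[5] = piglet$  (last char: '$')
  sorted[6] = t$pigle  (last char: 'e')
Last column: tlipg$e
Original string S is at sorted index 5

Answer: tlipg$e
5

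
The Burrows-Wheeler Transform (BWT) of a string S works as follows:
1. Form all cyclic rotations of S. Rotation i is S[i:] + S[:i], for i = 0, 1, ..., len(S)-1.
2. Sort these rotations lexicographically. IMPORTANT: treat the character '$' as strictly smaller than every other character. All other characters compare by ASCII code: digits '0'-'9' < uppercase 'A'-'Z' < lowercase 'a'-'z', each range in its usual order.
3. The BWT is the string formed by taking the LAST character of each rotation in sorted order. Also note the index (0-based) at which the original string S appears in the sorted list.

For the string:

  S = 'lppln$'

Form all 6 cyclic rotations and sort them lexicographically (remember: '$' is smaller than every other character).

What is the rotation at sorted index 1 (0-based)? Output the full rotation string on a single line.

Answer: ln$lpp

Derivation:
All 6 rotations (rotation i = S[i:]+S[:i]):
  rot[0] = lppln$
  rot[1] = ppln$l
  rot[2] = pln$lp
  rot[3] = ln$lpp
  rot[4] = n$lppl
  rot[5] = $lppln
Sorted (with $ < everything):
  sorted[0] = $lppln
  sorted[1] = ln$lpp
  sorted[2] = lppln$
  sorted[3] = n$lppl
  sorted[4] = pln$lp
  sorted[5] = ppln$l
sorted[1] = ln$lpp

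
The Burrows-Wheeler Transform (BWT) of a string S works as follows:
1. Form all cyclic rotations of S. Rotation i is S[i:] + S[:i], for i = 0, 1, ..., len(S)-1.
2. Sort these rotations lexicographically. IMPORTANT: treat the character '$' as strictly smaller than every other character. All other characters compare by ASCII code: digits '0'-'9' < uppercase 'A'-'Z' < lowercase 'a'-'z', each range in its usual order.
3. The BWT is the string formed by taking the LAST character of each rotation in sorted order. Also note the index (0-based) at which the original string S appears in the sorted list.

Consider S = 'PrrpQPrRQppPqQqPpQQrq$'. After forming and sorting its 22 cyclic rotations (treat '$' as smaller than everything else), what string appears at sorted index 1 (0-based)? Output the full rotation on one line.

All 22 rotations (rotation i = S[i:]+S[:i]):
  rot[0] = PrrpQPrRQppPqQqPpQQrq$
  rot[1] = rrpQPrRQppPqQqPpQQrq$P
  rot[2] = rpQPrRQppPqQqPpQQrq$Pr
  rot[3] = pQPrRQppPqQqPpQQrq$Prr
  rot[4] = QPrRQppPqQqPpQQrq$Prrp
  rot[5] = PrRQppPqQqPpQQrq$PrrpQ
  rot[6] = rRQppPqQqPpQQrq$PrrpQP
  rot[7] = RQppPqQqPpQQrq$PrrpQPr
  rot[8] = QppPqQqPpQQrq$PrrpQPrR
  rot[9] = ppPqQqPpQQrq$PrrpQPrRQ
  rot[10] = pPqQqPpQQrq$PrrpQPrRQp
  rot[11] = PqQqPpQQrq$PrrpQPrRQpp
  rot[12] = qQqPpQQrq$PrrpQPrRQppP
  rot[13] = QqPpQQrq$PrrpQPrRQppPq
  rot[14] = qPpQQrq$PrrpQPrRQppPqQ
  rot[15] = PpQQrq$PrrpQPrRQppPqQq
  rot[16] = pQQrq$PrrpQPrRQppPqQqP
  rot[17] = QQrq$PrrpQPrRQppPqQqPp
  rot[18] = Qrq$PrrpQPrRQppPqQqPpQ
  rot[19] = rq$PrrpQPrRQppPqQqPpQQ
  rot[20] = q$PrrpQPrRQppPqQqPpQQr
  rot[21] = $PrrpQPrRQppPqQqPpQQrq
Sorted (with $ < everything):
  sorted[0] = $PrrpQPrRQppPqQqPpQQrq
  sorted[1] = PpQQrq$PrrpQPrRQppPqQq
  sorted[2] = PqQqPpQQrq$PrrpQPrRQpp
  sorted[3] = PrRQppPqQqPpQQrq$PrrpQ
  sorted[4] = PrrpQPrRQppPqQqPpQQrq$
  sorted[5] = QPrRQppPqQqPpQQrq$Prrp
  sorted[6] = QQrq$PrrpQPrRQppPqQqPp
  sorted[7] = QppPqQqPpQQrq$PrrpQPrR
  sorted[8] = QqPpQQrq$PrrpQPrRQppPq
  sorted[9] = Qrq$PrrpQPrRQppPqQqPpQ
  sorted[10] = RQppPqQqPpQQrq$PrrpQPr
  sorted[11] = pPqQqPpQQrq$PrrpQPrRQp
  sorted[12] = pQPrRQppPqQqPpQQrq$Prr
  sorted[13] = pQQrq$PrrpQPrRQppPqQqP
  sorted[14] = ppPqQqPpQQrq$PrrpQPrRQ
  sorted[15] = q$PrrpQPrRQppPqQqPpQQr
  sorted[16] = qPpQQrq$PrrpQPrRQppPqQ
  sorted[17] = qQqPpQQrq$PrrpQPrRQppP
  sorted[18] = rRQppPqQqPpQQrq$PrrpQP
  sorted[19] = rpQPrRQppPqQqPpQQrq$Pr
  sorted[20] = rq$PrrpQPrRQppPqQqPpQQ
  sorted[21] = rrpQPrRQppPqQqPpQQrq$P
sorted[1] = PpQQrq$PrrpQPrRQppPqQq

Answer: PpQQrq$PrrpQPrRQppPqQq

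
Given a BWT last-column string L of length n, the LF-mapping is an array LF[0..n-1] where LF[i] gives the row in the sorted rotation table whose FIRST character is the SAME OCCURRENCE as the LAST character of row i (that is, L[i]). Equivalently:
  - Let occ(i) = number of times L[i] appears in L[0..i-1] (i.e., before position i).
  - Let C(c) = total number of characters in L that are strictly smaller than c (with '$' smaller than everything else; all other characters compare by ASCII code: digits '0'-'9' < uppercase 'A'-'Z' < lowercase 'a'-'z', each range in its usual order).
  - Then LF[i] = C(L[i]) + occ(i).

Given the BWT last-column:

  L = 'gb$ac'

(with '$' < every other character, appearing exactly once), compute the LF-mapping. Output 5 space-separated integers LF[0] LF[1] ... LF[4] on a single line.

Char counts: '$':1, 'a':1, 'b':1, 'c':1, 'g':1
C (first-col start): C('$')=0, C('a')=1, C('b')=2, C('c')=3, C('g')=4
L[0]='g': occ=0, LF[0]=C('g')+0=4+0=4
L[1]='b': occ=0, LF[1]=C('b')+0=2+0=2
L[2]='$': occ=0, LF[2]=C('$')+0=0+0=0
L[3]='a': occ=0, LF[3]=C('a')+0=1+0=1
L[4]='c': occ=0, LF[4]=C('c')+0=3+0=3

Answer: 4 2 0 1 3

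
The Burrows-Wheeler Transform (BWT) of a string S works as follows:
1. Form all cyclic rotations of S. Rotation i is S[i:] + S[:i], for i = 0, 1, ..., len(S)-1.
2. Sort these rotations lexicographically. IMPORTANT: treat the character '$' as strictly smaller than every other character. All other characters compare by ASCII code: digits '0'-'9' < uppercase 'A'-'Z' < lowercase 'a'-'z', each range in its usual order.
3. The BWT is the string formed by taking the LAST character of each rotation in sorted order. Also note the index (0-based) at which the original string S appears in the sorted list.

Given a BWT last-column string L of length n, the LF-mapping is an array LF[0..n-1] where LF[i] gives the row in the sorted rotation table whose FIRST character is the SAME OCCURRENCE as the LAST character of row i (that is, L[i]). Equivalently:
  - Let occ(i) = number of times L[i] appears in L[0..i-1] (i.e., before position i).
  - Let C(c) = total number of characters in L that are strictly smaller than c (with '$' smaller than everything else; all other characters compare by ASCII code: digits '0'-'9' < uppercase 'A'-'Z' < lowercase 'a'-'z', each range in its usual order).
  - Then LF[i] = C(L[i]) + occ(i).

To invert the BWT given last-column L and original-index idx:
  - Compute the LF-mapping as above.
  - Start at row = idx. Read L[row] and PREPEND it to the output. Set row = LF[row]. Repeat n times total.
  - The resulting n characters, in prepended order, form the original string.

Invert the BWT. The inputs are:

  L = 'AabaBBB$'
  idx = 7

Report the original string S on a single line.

LF mapping: 1 5 7 6 2 3 4 0
Walk LF starting at row 7, prepending L[row]:
  step 1: row=7, L[7]='$', prepend. Next row=LF[7]=0
  step 2: row=0, L[0]='A', prepend. Next row=LF[0]=1
  step 3: row=1, L[1]='a', prepend. Next row=LF[1]=5
  step 4: row=5, L[5]='B', prepend. Next row=LF[5]=3
  step 5: row=3, L[3]='a', prepend. Next row=LF[3]=6
  step 6: row=6, L[6]='B', prepend. Next row=LF[6]=4
  step 7: row=4, L[4]='B', prepend. Next row=LF[4]=2
  step 8: row=2, L[2]='b', prepend. Next row=LF[2]=7
Reversed output: bBBaBaA$

Answer: bBBaBaA$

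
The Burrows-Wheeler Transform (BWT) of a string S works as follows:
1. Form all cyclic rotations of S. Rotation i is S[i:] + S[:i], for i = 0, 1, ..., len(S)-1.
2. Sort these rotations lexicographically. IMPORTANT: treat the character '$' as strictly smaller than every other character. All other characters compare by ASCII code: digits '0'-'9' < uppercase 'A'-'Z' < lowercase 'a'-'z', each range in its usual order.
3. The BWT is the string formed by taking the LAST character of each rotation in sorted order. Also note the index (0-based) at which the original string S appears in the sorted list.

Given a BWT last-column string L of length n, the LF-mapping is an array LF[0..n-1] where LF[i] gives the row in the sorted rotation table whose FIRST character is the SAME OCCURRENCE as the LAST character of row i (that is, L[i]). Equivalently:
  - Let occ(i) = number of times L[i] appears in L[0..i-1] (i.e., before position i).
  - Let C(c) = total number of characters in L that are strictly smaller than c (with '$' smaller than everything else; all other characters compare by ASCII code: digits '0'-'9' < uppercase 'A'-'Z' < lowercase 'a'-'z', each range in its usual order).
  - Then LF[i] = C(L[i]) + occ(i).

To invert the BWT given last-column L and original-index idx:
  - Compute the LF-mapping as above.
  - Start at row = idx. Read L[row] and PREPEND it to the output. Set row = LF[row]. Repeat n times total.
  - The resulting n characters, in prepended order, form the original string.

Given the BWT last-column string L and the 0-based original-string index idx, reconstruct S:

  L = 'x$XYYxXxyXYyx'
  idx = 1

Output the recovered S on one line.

Answer: XXYxyyxYYXxx$

Derivation:
LF mapping: 7 0 1 4 5 8 2 9 11 3 6 12 10
Walk LF starting at row 1, prepending L[row]:
  step 1: row=1, L[1]='$', prepend. Next row=LF[1]=0
  step 2: row=0, L[0]='x', prepend. Next row=LF[0]=7
  step 3: row=7, L[7]='x', prepend. Next row=LF[7]=9
  step 4: row=9, L[9]='X', prepend. Next row=LF[9]=3
  step 5: row=3, L[3]='Y', prepend. Next row=LF[3]=4
  step 6: row=4, L[4]='Y', prepend. Next row=LF[4]=5
  step 7: row=5, L[5]='x', prepend. Next row=LF[5]=8
  step 8: row=8, L[8]='y', prepend. Next row=LF[8]=11
  step 9: row=11, L[11]='y', prepend. Next row=LF[11]=12
  step 10: row=12, L[12]='x', prepend. Next row=LF[12]=10
  step 11: row=10, L[10]='Y', prepend. Next row=LF[10]=6
  step 12: row=6, L[6]='X', prepend. Next row=LF[6]=2
  step 13: row=2, L[2]='X', prepend. Next row=LF[2]=1
Reversed output: XXYxyyxYYXxx$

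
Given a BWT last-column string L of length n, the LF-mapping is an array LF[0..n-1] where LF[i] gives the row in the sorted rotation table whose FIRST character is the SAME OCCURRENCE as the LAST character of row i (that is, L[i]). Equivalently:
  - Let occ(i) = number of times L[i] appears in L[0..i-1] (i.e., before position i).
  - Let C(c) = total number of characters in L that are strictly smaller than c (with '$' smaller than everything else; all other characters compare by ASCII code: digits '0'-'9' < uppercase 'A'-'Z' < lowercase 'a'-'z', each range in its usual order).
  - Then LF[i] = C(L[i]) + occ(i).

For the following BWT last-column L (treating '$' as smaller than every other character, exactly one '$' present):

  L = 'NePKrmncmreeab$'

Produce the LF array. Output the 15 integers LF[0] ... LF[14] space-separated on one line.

Answer: 2 7 3 1 13 10 12 6 11 14 8 9 4 5 0

Derivation:
Char counts: '$':1, 'K':1, 'N':1, 'P':1, 'a':1, 'b':1, 'c':1, 'e':3, 'm':2, 'n':1, 'r':2
C (first-col start): C('$')=0, C('K')=1, C('N')=2, C('P')=3, C('a')=4, C('b')=5, C('c')=6, C('e')=7, C('m')=10, C('n')=12, C('r')=13
L[0]='N': occ=0, LF[0]=C('N')+0=2+0=2
L[1]='e': occ=0, LF[1]=C('e')+0=7+0=7
L[2]='P': occ=0, LF[2]=C('P')+0=3+0=3
L[3]='K': occ=0, LF[3]=C('K')+0=1+0=1
L[4]='r': occ=0, LF[4]=C('r')+0=13+0=13
L[5]='m': occ=0, LF[5]=C('m')+0=10+0=10
L[6]='n': occ=0, LF[6]=C('n')+0=12+0=12
L[7]='c': occ=0, LF[7]=C('c')+0=6+0=6
L[8]='m': occ=1, LF[8]=C('m')+1=10+1=11
L[9]='r': occ=1, LF[9]=C('r')+1=13+1=14
L[10]='e': occ=1, LF[10]=C('e')+1=7+1=8
L[11]='e': occ=2, LF[11]=C('e')+2=7+2=9
L[12]='a': occ=0, LF[12]=C('a')+0=4+0=4
L[13]='b': occ=0, LF[13]=C('b')+0=5+0=5
L[14]='$': occ=0, LF[14]=C('$')+0=0+0=0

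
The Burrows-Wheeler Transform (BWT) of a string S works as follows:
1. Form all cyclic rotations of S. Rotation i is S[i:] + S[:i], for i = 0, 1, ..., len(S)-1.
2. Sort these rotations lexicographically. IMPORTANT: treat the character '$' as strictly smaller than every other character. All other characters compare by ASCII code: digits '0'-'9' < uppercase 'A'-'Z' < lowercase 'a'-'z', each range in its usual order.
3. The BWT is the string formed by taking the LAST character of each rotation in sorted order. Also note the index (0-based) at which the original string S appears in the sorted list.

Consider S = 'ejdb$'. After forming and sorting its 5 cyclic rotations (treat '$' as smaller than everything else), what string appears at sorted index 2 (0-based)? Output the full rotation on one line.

Answer: db$ej

Derivation:
All 5 rotations (rotation i = S[i:]+S[:i]):
  rot[0] = ejdb$
  rot[1] = jdb$e
  rot[2] = db$ej
  rot[3] = b$ejd
  rot[4] = $ejdb
Sorted (with $ < everything):
  sorted[0] = $ejdb
  sorted[1] = b$ejd
  sorted[2] = db$ej
  sorted[3] = ejdb$
  sorted[4] = jdb$e
sorted[2] = db$ej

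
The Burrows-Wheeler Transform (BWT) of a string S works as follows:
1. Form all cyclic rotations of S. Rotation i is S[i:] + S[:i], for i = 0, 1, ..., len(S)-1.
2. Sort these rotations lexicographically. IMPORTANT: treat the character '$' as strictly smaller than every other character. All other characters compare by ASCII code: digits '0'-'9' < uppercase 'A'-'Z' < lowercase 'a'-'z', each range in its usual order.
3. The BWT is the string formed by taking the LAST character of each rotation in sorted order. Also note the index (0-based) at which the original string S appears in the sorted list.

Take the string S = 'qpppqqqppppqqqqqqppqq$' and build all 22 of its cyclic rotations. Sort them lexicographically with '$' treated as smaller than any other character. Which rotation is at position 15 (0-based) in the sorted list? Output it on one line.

All 22 rotations (rotation i = S[i:]+S[:i]):
  rot[0] = qpppqqqppppqqqqqqppqq$
  rot[1] = pppqqqppppqqqqqqppqq$q
  rot[2] = ppqqqppppqqqqqqppqq$qp
  rot[3] = pqqqppppqqqqqqppqq$qpp
  rot[4] = qqqppppqqqqqqppqq$qppp
  rot[5] = qqppppqqqqqqppqq$qpppq
  rot[6] = qppppqqqqqqppqq$qpppqq
  rot[7] = ppppqqqqqqppqq$qpppqqq
  rot[8] = pppqqqqqqppqq$qpppqqqp
  rot[9] = ppqqqqqqppqq$qpppqqqpp
  rot[10] = pqqqqqqppqq$qpppqqqppp
  rot[11] = qqqqqqppqq$qpppqqqpppp
  rot[12] = qqqqqppqq$qpppqqqppppq
  rot[13] = qqqqppqq$qpppqqqppppqq
  rot[14] = qqqppqq$qpppqqqppppqqq
  rot[15] = qqppqq$qpppqqqppppqqqq
  rot[16] = qppqq$qpppqqqppppqqqqq
  rot[17] = ppqq$qpppqqqppppqqqqqq
  rot[18] = pqq$qpppqqqppppqqqqqqp
  rot[19] = qq$qpppqqqppppqqqqqqpp
  rot[20] = q$qpppqqqppppqqqqqqppq
  rot[21] = $qpppqqqppppqqqqqqppqq
Sorted (with $ < everything):
  sorted[0] = $qpppqqqppppqqqqqqppqq
  sorted[1] = ppppqqqqqqppqq$qpppqqq
  sorted[2] = pppqqqppppqqqqqqppqq$q
  sorted[3] = pppqqqqqqppqq$qpppqqqp
  sorted[4] = ppqq$qpppqqqppppqqqqqq
  sorted[5] = ppqqqppppqqqqqqppqq$qp
  sorted[6] = ppqqqqqqppqq$qpppqqqpp
  sorted[7] = pqq$qpppqqqppppqqqqqqp
  sorted[8] = pqqqppppqqqqqqppqq$qpp
  sorted[9] = pqqqqqqppqq$qpppqqqppp
  sorted[10] = q$qpppqqqppppqqqqqqppq
  sorted[11] = qppppqqqqqqppqq$qpppqq
  sorted[12] = qpppqqqppppqqqqqqppqq$
  sorted[13] = qppqq$qpppqqqppppqqqqq
  sorted[14] = qq$qpppqqqppppqqqqqqpp
  sorted[15] = qqppppqqqqqqppqq$qpppq
  sorted[16] = qqppqq$qpppqqqppppqqqq
  sorted[17] = qqqppppqqqqqqppqq$qppp
  sorted[18] = qqqppqq$qpppqqqppppqqq
  sorted[19] = qqqqppqq$qpppqqqppppqq
  sorted[20] = qqqqqppqq$qpppqqqppppq
  sorted[21] = qqqqqqppqq$qpppqqqpppp
sorted[15] = qqppppqqqqqqppqq$qpppq

Answer: qqppppqqqqqqppqq$qpppq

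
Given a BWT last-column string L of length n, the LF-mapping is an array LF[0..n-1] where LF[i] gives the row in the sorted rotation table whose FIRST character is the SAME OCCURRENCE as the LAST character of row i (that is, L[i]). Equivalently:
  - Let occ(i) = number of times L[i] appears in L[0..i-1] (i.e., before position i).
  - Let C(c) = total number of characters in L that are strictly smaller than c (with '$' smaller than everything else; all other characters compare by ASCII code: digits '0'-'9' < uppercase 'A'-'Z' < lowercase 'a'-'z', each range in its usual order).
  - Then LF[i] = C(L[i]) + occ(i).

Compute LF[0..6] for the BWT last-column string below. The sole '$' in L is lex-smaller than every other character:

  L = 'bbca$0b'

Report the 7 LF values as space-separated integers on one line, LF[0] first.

Answer: 3 4 6 2 0 1 5

Derivation:
Char counts: '$':1, '0':1, 'a':1, 'b':3, 'c':1
C (first-col start): C('$')=0, C('0')=1, C('a')=2, C('b')=3, C('c')=6
L[0]='b': occ=0, LF[0]=C('b')+0=3+0=3
L[1]='b': occ=1, LF[1]=C('b')+1=3+1=4
L[2]='c': occ=0, LF[2]=C('c')+0=6+0=6
L[3]='a': occ=0, LF[3]=C('a')+0=2+0=2
L[4]='$': occ=0, LF[4]=C('$')+0=0+0=0
L[5]='0': occ=0, LF[5]=C('0')+0=1+0=1
L[6]='b': occ=2, LF[6]=C('b')+2=3+2=5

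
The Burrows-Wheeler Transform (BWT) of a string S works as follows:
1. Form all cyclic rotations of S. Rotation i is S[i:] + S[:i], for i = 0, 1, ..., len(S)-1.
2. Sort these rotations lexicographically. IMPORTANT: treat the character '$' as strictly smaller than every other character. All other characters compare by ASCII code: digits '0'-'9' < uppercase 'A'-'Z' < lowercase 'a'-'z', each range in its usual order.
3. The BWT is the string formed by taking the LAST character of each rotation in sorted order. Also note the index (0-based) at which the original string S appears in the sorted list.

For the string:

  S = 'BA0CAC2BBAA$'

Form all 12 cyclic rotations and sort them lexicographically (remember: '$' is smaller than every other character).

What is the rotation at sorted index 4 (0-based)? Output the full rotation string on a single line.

Answer: A0CAC2BBAA$B

Derivation:
All 12 rotations (rotation i = S[i:]+S[:i]):
  rot[0] = BA0CAC2BBAA$
  rot[1] = A0CAC2BBAA$B
  rot[2] = 0CAC2BBAA$BA
  rot[3] = CAC2BBAA$BA0
  rot[4] = AC2BBAA$BA0C
  rot[5] = C2BBAA$BA0CA
  rot[6] = 2BBAA$BA0CAC
  rot[7] = BBAA$BA0CAC2
  rot[8] = BAA$BA0CAC2B
  rot[9] = AA$BA0CAC2BB
  rot[10] = A$BA0CAC2BBA
  rot[11] = $BA0CAC2BBAA
Sorted (with $ < everything):
  sorted[0] = $BA0CAC2BBAA
  sorted[1] = 0CAC2BBAA$BA
  sorted[2] = 2BBAA$BA0CAC
  sorted[3] = A$BA0CAC2BBA
  sorted[4] = A0CAC2BBAA$B
  sorted[5] = AA$BA0CAC2BB
  sorted[6] = AC2BBAA$BA0C
  sorted[7] = BA0CAC2BBAA$
  sorted[8] = BAA$BA0CAC2B
  sorted[9] = BBAA$BA0CAC2
  sorted[10] = C2BBAA$BA0CA
  sorted[11] = CAC2BBAA$BA0
sorted[4] = A0CAC2BBAA$B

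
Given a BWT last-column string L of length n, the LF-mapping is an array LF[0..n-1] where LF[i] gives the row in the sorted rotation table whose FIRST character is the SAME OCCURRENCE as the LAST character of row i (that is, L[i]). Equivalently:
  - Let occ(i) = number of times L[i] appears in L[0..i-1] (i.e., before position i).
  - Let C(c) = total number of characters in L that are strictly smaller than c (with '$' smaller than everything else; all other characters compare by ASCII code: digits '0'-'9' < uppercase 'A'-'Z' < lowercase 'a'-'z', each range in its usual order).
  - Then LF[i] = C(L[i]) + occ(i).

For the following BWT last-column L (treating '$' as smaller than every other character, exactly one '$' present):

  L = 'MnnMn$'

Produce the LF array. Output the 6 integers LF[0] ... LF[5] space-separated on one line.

Answer: 1 3 4 2 5 0

Derivation:
Char counts: '$':1, 'M':2, 'n':3
C (first-col start): C('$')=0, C('M')=1, C('n')=3
L[0]='M': occ=0, LF[0]=C('M')+0=1+0=1
L[1]='n': occ=0, LF[1]=C('n')+0=3+0=3
L[2]='n': occ=1, LF[2]=C('n')+1=3+1=4
L[3]='M': occ=1, LF[3]=C('M')+1=1+1=2
L[4]='n': occ=2, LF[4]=C('n')+2=3+2=5
L[5]='$': occ=0, LF[5]=C('$')+0=0+0=0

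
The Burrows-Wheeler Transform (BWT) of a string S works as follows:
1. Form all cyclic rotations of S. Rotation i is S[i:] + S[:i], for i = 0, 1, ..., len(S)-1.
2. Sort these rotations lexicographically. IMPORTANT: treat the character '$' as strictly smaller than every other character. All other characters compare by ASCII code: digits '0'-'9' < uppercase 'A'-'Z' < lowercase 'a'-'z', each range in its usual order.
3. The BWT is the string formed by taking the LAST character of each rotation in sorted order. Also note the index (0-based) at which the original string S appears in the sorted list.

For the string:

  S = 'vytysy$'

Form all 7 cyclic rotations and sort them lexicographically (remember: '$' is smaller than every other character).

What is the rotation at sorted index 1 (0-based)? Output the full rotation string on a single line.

All 7 rotations (rotation i = S[i:]+S[:i]):
  rot[0] = vytysy$
  rot[1] = ytysy$v
  rot[2] = tysy$vy
  rot[3] = ysy$vyt
  rot[4] = sy$vyty
  rot[5] = y$vytys
  rot[6] = $vytysy
Sorted (with $ < everything):
  sorted[0] = $vytysy
  sorted[1] = sy$vyty
  sorted[2] = tysy$vy
  sorted[3] = vytysy$
  sorted[4] = y$vytys
  sorted[5] = ysy$vyt
  sorted[6] = ytysy$v
sorted[1] = sy$vyty

Answer: sy$vyty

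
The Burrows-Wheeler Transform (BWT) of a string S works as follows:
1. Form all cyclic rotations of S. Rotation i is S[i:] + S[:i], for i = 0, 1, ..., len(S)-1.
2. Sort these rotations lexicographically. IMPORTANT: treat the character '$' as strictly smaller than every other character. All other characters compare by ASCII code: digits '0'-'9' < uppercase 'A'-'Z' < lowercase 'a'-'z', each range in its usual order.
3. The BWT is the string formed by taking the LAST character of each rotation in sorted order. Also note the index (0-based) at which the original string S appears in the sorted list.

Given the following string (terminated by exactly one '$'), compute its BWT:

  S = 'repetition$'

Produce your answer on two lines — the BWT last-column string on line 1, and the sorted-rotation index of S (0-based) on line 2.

Answer: nrpttoie$ie
8

Derivation:
All 11 rotations (rotation i = S[i:]+S[:i]):
  rot[0] = repetition$
  rot[1] = epetition$r
  rot[2] = petition$re
  rot[3] = etition$rep
  rot[4] = tition$repe
  rot[5] = ition$repet
  rot[6] = tion$repeti
  rot[7] = ion$repetit
  rot[8] = on$repetiti
  rot[9] = n$repetitio
  rot[10] = $repetition
Sorted (with $ < everything):
  sorted[0] = $repetition  (last char: 'n')
  sorted[1] = epetition$r  (last char: 'r')
  sorted[2] = etition$rep  (last char: 'p')
  sorted[3] = ion$repetit  (last char: 't')
  sorted[4] = ition$repet  (last char: 't')
  sorted[5] = n$repetitio  (last char: 'o')
  sorted[6] = on$repetiti  (last char: 'i')
  sorted[7] = petition$re  (last char: 'e')
  sorted[8] = repetition$  (last char: '$')
  sorted[9] = tion$repeti  (last char: 'i')
  sorted[10] = tition$repe  (last char: 'e')
Last column: nrpttoie$ie
Original string S is at sorted index 8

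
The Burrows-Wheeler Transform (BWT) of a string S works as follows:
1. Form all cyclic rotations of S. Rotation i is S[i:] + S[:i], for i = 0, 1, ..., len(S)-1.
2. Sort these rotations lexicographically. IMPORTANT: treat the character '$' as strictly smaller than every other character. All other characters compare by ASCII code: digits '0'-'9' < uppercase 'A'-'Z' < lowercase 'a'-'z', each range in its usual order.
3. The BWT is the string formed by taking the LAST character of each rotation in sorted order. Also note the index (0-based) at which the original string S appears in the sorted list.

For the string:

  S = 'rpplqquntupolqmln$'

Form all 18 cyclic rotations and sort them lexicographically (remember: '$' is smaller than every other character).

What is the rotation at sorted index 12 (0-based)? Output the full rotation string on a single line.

Answer: qquntupolqmln$rppl

Derivation:
All 18 rotations (rotation i = S[i:]+S[:i]):
  rot[0] = rpplqquntupolqmln$
  rot[1] = pplqquntupolqmln$r
  rot[2] = plqquntupolqmln$rp
  rot[3] = lqquntupolqmln$rpp
  rot[4] = qquntupolqmln$rppl
  rot[5] = quntupolqmln$rpplq
  rot[6] = untupolqmln$rpplqq
  rot[7] = ntupolqmln$rpplqqu
  rot[8] = tupolqmln$rpplqqun
  rot[9] = upolqmln$rpplqqunt
  rot[10] = polqmln$rpplqquntu
  rot[11] = olqmln$rpplqquntup
  rot[12] = lqmln$rpplqquntupo
  rot[13] = qmln$rpplqquntupol
  rot[14] = mln$rpplqquntupolq
  rot[15] = ln$rpplqquntupolqm
  rot[16] = n$rpplqquntupolqml
  rot[17] = $rpplqquntupolqmln
Sorted (with $ < everything):
  sorted[0] = $rpplqquntupolqmln
  sorted[1] = ln$rpplqquntupolqm
  sorted[2] = lqmln$rpplqquntupo
  sorted[3] = lqquntupolqmln$rpp
  sorted[4] = mln$rpplqquntupolq
  sorted[5] = n$rpplqquntupolqml
  sorted[6] = ntupolqmln$rpplqqu
  sorted[7] = olqmln$rpplqquntup
  sorted[8] = plqquntupolqmln$rp
  sorted[9] = polqmln$rpplqquntu
  sorted[10] = pplqquntupolqmln$r
  sorted[11] = qmln$rpplqquntupol
  sorted[12] = qquntupolqmln$rppl
  sorted[13] = quntupolqmln$rpplq
  sorted[14] = rpplqquntupolqmln$
  sorted[15] = tupolqmln$rpplqqun
  sorted[16] = untupolqmln$rpplqq
  sorted[17] = upolqmln$rpplqqunt
sorted[12] = qquntupolqmln$rppl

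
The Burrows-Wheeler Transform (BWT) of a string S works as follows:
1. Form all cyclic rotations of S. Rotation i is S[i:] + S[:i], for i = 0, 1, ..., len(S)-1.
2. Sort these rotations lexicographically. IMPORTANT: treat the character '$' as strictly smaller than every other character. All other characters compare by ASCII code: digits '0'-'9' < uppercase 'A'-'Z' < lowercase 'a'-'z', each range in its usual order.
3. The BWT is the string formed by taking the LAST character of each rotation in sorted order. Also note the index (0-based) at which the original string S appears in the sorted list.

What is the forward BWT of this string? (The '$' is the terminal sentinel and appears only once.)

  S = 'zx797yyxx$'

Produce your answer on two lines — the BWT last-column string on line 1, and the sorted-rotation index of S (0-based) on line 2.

All 10 rotations (rotation i = S[i:]+S[:i]):
  rot[0] = zx797yyxx$
  rot[1] = x797yyxx$z
  rot[2] = 797yyxx$zx
  rot[3] = 97yyxx$zx7
  rot[4] = 7yyxx$zx79
  rot[5] = yyxx$zx797
  rot[6] = yxx$zx797y
  rot[7] = xx$zx797yy
  rot[8] = x$zx797yyx
  rot[9] = $zx797yyxx
Sorted (with $ < everything):
  sorted[0] = $zx797yyxx  (last char: 'x')
  sorted[1] = 797yyxx$zx  (last char: 'x')
  sorted[2] = 7yyxx$zx79  (last char: '9')
  sorted[3] = 97yyxx$zx7  (last char: '7')
  sorted[4] = x$zx797yyx  (last char: 'x')
  sorted[5] = x797yyxx$z  (last char: 'z')
  sorted[6] = xx$zx797yy  (last char: 'y')
  sorted[7] = yxx$zx797y  (last char: 'y')
  sorted[8] = yyxx$zx797  (last char: '7')
  sorted[9] = zx797yyxx$  (last char: '$')
Last column: xx97xzyy7$
Original string S is at sorted index 9

Answer: xx97xzyy7$
9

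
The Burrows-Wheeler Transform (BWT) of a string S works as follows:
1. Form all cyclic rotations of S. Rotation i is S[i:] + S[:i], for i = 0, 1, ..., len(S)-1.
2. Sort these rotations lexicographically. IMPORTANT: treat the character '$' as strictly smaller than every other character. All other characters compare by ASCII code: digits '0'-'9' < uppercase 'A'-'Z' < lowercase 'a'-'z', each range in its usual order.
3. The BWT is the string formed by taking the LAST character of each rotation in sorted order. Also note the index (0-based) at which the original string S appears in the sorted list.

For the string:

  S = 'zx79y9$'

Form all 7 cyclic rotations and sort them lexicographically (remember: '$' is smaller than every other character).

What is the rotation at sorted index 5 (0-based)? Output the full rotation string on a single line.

Answer: y9$zx79

Derivation:
All 7 rotations (rotation i = S[i:]+S[:i]):
  rot[0] = zx79y9$
  rot[1] = x79y9$z
  rot[2] = 79y9$zx
  rot[3] = 9y9$zx7
  rot[4] = y9$zx79
  rot[5] = 9$zx79y
  rot[6] = $zx79y9
Sorted (with $ < everything):
  sorted[0] = $zx79y9
  sorted[1] = 79y9$zx
  sorted[2] = 9$zx79y
  sorted[3] = 9y9$zx7
  sorted[4] = x79y9$z
  sorted[5] = y9$zx79
  sorted[6] = zx79y9$
sorted[5] = y9$zx79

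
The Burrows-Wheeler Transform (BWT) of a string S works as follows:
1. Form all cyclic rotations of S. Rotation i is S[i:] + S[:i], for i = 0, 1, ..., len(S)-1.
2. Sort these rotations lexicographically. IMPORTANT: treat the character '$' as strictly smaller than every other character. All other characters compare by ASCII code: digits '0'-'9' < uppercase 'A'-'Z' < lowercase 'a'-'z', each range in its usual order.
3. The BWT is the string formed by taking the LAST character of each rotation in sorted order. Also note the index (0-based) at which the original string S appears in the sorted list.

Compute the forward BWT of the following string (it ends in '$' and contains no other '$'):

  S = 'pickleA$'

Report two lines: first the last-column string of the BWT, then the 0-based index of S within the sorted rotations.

All 8 rotations (rotation i = S[i:]+S[:i]):
  rot[0] = pickleA$
  rot[1] = ickleA$p
  rot[2] = ckleA$pi
  rot[3] = kleA$pic
  rot[4] = leA$pick
  rot[5] = eA$pickl
  rot[6] = A$pickle
  rot[7] = $pickleA
Sorted (with $ < everything):
  sorted[0] = $pickleA  (last char: 'A')
  sorted[1] = A$pickle  (last char: 'e')
  sorted[2] = ckleA$pi  (last char: 'i')
  sorted[3] = eA$pickl  (last char: 'l')
  sorted[4] = ickleA$p  (last char: 'p')
  sorted[5] = kleA$pic  (last char: 'c')
  sorted[6] = leA$pick  (last char: 'k')
  sorted[7] = pickleA$  (last char: '$')
Last column: Aeilpck$
Original string S is at sorted index 7

Answer: Aeilpck$
7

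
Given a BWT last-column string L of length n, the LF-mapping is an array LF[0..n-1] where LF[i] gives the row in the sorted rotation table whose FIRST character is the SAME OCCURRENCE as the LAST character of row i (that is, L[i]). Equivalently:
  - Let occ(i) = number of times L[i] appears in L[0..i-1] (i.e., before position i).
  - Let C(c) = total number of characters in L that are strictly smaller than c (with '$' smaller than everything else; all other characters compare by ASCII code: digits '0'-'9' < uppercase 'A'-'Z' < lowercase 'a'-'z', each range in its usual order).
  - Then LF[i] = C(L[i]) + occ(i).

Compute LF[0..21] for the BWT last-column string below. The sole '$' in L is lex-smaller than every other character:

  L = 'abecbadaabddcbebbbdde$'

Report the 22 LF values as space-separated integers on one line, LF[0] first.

Answer: 1 5 19 12 6 2 14 3 4 7 15 16 13 8 20 9 10 11 17 18 21 0

Derivation:
Char counts: '$':1, 'a':4, 'b':7, 'c':2, 'd':5, 'e':3
C (first-col start): C('$')=0, C('a')=1, C('b')=5, C('c')=12, C('d')=14, C('e')=19
L[0]='a': occ=0, LF[0]=C('a')+0=1+0=1
L[1]='b': occ=0, LF[1]=C('b')+0=5+0=5
L[2]='e': occ=0, LF[2]=C('e')+0=19+0=19
L[3]='c': occ=0, LF[3]=C('c')+0=12+0=12
L[4]='b': occ=1, LF[4]=C('b')+1=5+1=6
L[5]='a': occ=1, LF[5]=C('a')+1=1+1=2
L[6]='d': occ=0, LF[6]=C('d')+0=14+0=14
L[7]='a': occ=2, LF[7]=C('a')+2=1+2=3
L[8]='a': occ=3, LF[8]=C('a')+3=1+3=4
L[9]='b': occ=2, LF[9]=C('b')+2=5+2=7
L[10]='d': occ=1, LF[10]=C('d')+1=14+1=15
L[11]='d': occ=2, LF[11]=C('d')+2=14+2=16
L[12]='c': occ=1, LF[12]=C('c')+1=12+1=13
L[13]='b': occ=3, LF[13]=C('b')+3=5+3=8
L[14]='e': occ=1, LF[14]=C('e')+1=19+1=20
L[15]='b': occ=4, LF[15]=C('b')+4=5+4=9
L[16]='b': occ=5, LF[16]=C('b')+5=5+5=10
L[17]='b': occ=6, LF[17]=C('b')+6=5+6=11
L[18]='d': occ=3, LF[18]=C('d')+3=14+3=17
L[19]='d': occ=4, LF[19]=C('d')+4=14+4=18
L[20]='e': occ=2, LF[20]=C('e')+2=19+2=21
L[21]='$': occ=0, LF[21]=C('$')+0=0+0=0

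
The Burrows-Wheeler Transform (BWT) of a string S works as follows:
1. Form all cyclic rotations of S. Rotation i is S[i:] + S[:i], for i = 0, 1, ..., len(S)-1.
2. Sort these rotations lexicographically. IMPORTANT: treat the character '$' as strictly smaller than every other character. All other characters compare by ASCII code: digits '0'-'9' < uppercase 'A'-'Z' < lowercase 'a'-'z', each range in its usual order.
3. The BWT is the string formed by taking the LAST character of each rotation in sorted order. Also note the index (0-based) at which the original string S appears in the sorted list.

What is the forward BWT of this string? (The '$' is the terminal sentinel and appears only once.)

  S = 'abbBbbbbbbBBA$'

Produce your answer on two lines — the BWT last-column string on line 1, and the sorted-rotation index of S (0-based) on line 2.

All 14 rotations (rotation i = S[i:]+S[:i]):
  rot[0] = abbBbbbbbbBBA$
  rot[1] = bbBbbbbbbBBA$a
  rot[2] = bBbbbbbbBBA$ab
  rot[3] = BbbbbbbBBA$abb
  rot[4] = bbbbbbBBA$abbB
  rot[5] = bbbbbBBA$abbBb
  rot[6] = bbbbBBA$abbBbb
  rot[7] = bbbBBA$abbBbbb
  rot[8] = bbBBA$abbBbbbb
  rot[9] = bBBA$abbBbbbbb
  rot[10] = BBA$abbBbbbbbb
  rot[11] = BA$abbBbbbbbbB
  rot[12] = A$abbBbbbbbbBB
  rot[13] = $abbBbbbbbbBBA
Sorted (with $ < everything):
  sorted[0] = $abbBbbbbbbBBA  (last char: 'A')
  sorted[1] = A$abbBbbbbbbBB  (last char: 'B')
  sorted[2] = BA$abbBbbbbbbB  (last char: 'B')
  sorted[3] = BBA$abbBbbbbbb  (last char: 'b')
  sorted[4] = BbbbbbbBBA$abb  (last char: 'b')
  sorted[5] = abbBbbbbbbBBA$  (last char: '$')
  sorted[6] = bBBA$abbBbbbbb  (last char: 'b')
  sorted[7] = bBbbbbbbBBA$ab  (last char: 'b')
  sorted[8] = bbBBA$abbBbbbb  (last char: 'b')
  sorted[9] = bbBbbbbbbBBA$a  (last char: 'a')
  sorted[10] = bbbBBA$abbBbbb  (last char: 'b')
  sorted[11] = bbbbBBA$abbBbb  (last char: 'b')
  sorted[12] = bbbbbBBA$abbBb  (last char: 'b')
  sorted[13] = bbbbbbBBA$abbB  (last char: 'B')
Last column: ABBbb$bbbabbbB
Original string S is at sorted index 5

Answer: ABBbb$bbbabbbB
5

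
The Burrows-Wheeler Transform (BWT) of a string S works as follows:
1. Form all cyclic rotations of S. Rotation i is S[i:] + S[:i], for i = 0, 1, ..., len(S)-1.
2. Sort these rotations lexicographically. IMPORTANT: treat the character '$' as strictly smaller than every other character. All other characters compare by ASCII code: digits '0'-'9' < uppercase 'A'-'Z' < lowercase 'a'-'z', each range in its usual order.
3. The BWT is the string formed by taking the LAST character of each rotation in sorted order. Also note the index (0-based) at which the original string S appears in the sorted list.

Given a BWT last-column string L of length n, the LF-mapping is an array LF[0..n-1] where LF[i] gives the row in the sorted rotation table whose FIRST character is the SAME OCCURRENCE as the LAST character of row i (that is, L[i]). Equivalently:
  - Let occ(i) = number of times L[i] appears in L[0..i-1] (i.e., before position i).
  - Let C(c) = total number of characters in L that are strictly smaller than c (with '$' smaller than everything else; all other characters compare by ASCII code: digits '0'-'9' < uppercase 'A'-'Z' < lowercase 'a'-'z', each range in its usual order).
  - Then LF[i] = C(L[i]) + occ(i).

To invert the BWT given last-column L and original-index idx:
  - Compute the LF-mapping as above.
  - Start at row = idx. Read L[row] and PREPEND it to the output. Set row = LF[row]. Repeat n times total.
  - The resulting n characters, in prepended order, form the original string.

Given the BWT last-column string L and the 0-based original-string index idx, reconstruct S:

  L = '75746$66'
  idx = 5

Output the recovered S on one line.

Answer: 6754667$

Derivation:
LF mapping: 6 2 7 1 3 0 4 5
Walk LF starting at row 5, prepending L[row]:
  step 1: row=5, L[5]='$', prepend. Next row=LF[5]=0
  step 2: row=0, L[0]='7', prepend. Next row=LF[0]=6
  step 3: row=6, L[6]='6', prepend. Next row=LF[6]=4
  step 4: row=4, L[4]='6', prepend. Next row=LF[4]=3
  step 5: row=3, L[3]='4', prepend. Next row=LF[3]=1
  step 6: row=1, L[1]='5', prepend. Next row=LF[1]=2
  step 7: row=2, L[2]='7', prepend. Next row=LF[2]=7
  step 8: row=7, L[7]='6', prepend. Next row=LF[7]=5
Reversed output: 6754667$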